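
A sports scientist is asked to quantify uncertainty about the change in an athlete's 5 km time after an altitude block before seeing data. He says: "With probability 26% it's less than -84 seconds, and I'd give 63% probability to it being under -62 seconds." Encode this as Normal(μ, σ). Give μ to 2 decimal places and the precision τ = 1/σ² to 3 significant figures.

For Normal(μ,σ), the p-quantile is μ + z_p·σ. Here z_{0.26} = -0.6433, z_{0.63} = 0.3319.
So -84 = μ − 0.6433σ and -62 = μ + 0.3319σ.
Subtracting: σ = (-62 − -84)/(0.3319 − (-0.6433)) = 22.56.
Then μ = -84 − (-0.6433)·22.56 = -69.49.
Precision τ = 1/σ² = 1/22.56² = 0.00196.

μ = -69.49, τ = 0.00196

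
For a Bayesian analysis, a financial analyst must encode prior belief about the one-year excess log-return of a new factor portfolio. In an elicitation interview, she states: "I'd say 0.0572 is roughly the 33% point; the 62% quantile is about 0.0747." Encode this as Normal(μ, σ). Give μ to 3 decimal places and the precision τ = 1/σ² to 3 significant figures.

μ = 0.068, τ = 1810

The p-quantile of Normal(μ,σ) is μ + z_p·σ, with z_{0.33} = -0.4399 and z_{0.62} = 0.3055.
Eliminate σ: μ = (z₂·x₁ − z₁·x₂)/(z₂ − z₁) = (0.3055·0.0572 − (-0.4399)·0.0747)/0.7454 = 0.068.
Then σ = (x₂ − x₁)/(z₂ − z₁) = (0.0747 − 0.0572)/0.7454 = 0.023.
Precision τ = 1/σ² = 1/0.02348² = 1810.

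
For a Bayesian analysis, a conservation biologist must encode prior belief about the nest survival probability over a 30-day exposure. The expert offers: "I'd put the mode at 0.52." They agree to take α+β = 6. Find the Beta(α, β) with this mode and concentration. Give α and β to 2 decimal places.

For α,β > 1 the Beta mode is (α−1)/(α+β−2). With α+β = 6, the mode is (α−1)/4.
Set (α−1)/4 = 0.52 → α = 1 + 0.52·4 = 3.08.
β = 6 − α = 2.92.

α = 3.08, β = 2.92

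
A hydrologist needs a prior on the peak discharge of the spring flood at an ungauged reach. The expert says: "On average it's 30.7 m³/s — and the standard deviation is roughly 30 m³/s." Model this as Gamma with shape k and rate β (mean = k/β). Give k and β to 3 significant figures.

k ≈ 1.05, β ≈ 0.0341

For Gamma(k, rate β): mean = k/β, variance = k/β², so CV = 1/√k.
CV = SD/mean = 30/30.7 = 0.9772, hence k = 1/CV² = 1.05.
Then β = k/mean = 1.05/30.7 = 0.0341.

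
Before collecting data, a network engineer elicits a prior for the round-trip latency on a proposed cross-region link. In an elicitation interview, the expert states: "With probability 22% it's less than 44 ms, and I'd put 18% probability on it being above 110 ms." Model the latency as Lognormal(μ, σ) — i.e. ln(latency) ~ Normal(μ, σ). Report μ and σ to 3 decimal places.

If T ~ Lognormal(μ,σ) then ln T ~ Normal(μ,σ), so the p-quantile of ln T is μ + z_p·σ.
ln(44) = 3.784 and ln(110) = 4.7; z_{0.22} = -0.7722, z_{0.82} = 0.9154.
σ = (4.7 − 3.784)/(0.9154 − (-0.7722)) = 0.543.
μ = 3.784 − (-0.7722)·0.543 = 4.203.

μ ≈ 4.203, σ ≈ 0.543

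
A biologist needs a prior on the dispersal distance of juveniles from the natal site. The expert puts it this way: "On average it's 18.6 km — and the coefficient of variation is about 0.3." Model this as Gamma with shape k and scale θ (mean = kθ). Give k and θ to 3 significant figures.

k ≈ 11.1, θ ≈ 1.67

For Gamma(k, scale θ): mean = kθ, variance = kθ², so CV = 1/√k.
CV = 0.3, hence k = 1/CV² = 11.1.
Then θ = mean/k = 18.6/11.1 = 1.67.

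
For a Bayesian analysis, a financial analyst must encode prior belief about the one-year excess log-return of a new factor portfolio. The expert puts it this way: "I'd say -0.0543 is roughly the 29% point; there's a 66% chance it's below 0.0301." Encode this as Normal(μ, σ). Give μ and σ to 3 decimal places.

The p-quantile of Normal(μ,σ) is μ + z_p·σ, with z_{0.29} = -0.5534 and z_{0.66} = 0.4125.
Eliminate σ: μ = (z₂·x₁ − z₁·x₂)/(z₂ − z₁) = (0.4125·-0.0543 − (-0.5534)·0.0301)/0.9658 = -0.006.
Then σ = (x₂ − x₁)/(z₂ − z₁) = (0.0301 − -0.0543)/0.9658 = 0.087.

μ = -0.006, σ = 0.087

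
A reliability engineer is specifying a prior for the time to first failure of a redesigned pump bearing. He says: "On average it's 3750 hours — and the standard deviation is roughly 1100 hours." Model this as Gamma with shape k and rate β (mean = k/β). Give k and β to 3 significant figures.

For Gamma(k, rate β): mean = k/β, variance = k/β², so CV = 1/√k.
CV = SD/mean = 1100/3750 = 0.2933, hence k = 1/CV² = 11.6.
Then β = k/mean = 11.6/3750 = 0.0031.

k ≈ 11.6, β ≈ 0.0031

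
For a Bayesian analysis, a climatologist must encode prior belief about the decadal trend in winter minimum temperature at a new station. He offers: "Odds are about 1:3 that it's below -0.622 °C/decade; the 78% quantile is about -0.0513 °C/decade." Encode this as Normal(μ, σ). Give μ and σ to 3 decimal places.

For Normal(μ,σ), the p-quantile is μ + z_p·σ. Here z_{0.25} = -0.6745, z_{0.78} = 0.7722.
So -0.622 = μ − 0.6745σ and -0.0513 = μ + 0.7722σ.
Subtracting: σ = (-0.0513 − -0.622)/(0.7722 − (-0.6745)) = 0.394.
Then μ = -0.622 − (-0.6745)·0.394 = -0.356.

μ = -0.356, σ = 0.394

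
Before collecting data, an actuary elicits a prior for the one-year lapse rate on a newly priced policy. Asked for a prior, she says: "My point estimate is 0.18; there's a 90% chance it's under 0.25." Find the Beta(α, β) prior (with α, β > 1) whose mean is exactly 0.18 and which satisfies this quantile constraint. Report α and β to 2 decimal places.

With mean 0.18 fixed, write α = 0.18s, β = 0.82s where s = α+β.
Need P(θ < 0.25) = 0.9 under Beta(0.18s, 0.82s). Normal approximation: (q−m)/√(m(1−m)/s) ≈ z_{0.9} = 1.28, so s ≈ 0.18·0.82·(1.28)²/(0.25−0.18)² = 49.5.
At s = 49.5: P(θ<0.25) ≈ 0.894. Adjusting to match 0.9 gives s ≈ 52.33.
So α = 0.18·52.33 ≈ 9.42, β = 0.82·52.33 ≈ 42.91.

α ≈ 9.42, β ≈ 42.91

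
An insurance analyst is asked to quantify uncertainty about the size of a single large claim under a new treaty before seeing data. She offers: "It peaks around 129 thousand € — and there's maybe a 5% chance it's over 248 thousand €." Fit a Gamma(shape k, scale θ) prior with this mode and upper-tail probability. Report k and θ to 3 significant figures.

Gamma(k,θ) with k>1 has mode (k−1)θ, so θ = 129/(k−1).
Need P(X < 248) = 0.95 with θ tied to k this way. Start at k = 2, θ = 129: P(X<248) ≈ 0.573.
Too low — raise k to concentrate. Iterating converges to k ≈ 7.5.
Then θ = 129/(7.5−1) ≈ 19.8.

k ≈ 7.5, θ ≈ 19.8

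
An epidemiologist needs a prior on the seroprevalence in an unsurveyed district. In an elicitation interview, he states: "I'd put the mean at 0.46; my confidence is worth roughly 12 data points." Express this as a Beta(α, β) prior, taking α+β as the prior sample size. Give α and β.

α = 5.52, β = 6.48

Under the effective-sample-size interpretation, Beta(α, β) has prior mean α/(α+β) and prior sample size α+β.
So α+β = 12 and α/(α+β) = 0.46, giving α = 0.46·12 = 5.52 and β = 12 − 5.52 = 6.48.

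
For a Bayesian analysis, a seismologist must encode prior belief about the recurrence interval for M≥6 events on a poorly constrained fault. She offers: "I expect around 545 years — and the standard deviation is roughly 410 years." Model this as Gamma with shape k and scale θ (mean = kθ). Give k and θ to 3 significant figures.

k ≈ 1.77, θ ≈ 308

For Gamma(k, scale θ): mean = kθ, variance = kθ², so CV = 1/√k.
CV = SD/mean = 410/545 = 0.7523, hence k = 1/CV² = 1.77.
Then θ = mean/k = 545/1.77 = 308.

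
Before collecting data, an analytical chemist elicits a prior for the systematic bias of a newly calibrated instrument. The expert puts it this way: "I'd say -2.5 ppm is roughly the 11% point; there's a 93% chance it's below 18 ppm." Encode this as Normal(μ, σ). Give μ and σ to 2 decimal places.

μ = 6.80, σ = 7.59

For Normal(μ,σ), the p-quantile is μ + z_p·σ. Here z_{0.11} = -1.227, z_{0.93} = 1.476.
So -2.5 = μ − 1.227σ and 18 = μ + 1.476σ.
Subtracting: σ = (18 − -2.5)/(1.476 − (-1.227)) = 7.59.
Then μ = -2.5 − (-1.227)·7.59 = 6.80.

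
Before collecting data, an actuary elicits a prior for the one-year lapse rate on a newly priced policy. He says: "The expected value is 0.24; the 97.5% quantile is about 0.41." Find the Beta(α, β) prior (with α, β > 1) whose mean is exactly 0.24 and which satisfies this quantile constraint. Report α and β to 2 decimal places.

With mean 0.24 fixed, write α = 0.24s, β = 0.76s where s = α+β.
Need P(θ < 0.41) = 0.975 under Beta(0.24s, 0.76s). Normal approximation: (q−m)/√(m(1−m)/s) ≈ z_{0.975} = 1.96, so s ≈ 0.24·0.76·(1.96)²/(0.41−0.24)² = 24.2.
At s = 24.2: P(θ<0.41) ≈ 0.966. Adjusting to match 0.975 gives s ≈ 28.33.
So α = 0.24·28.33 ≈ 6.80, β = 0.76·28.33 ≈ 21.53.

α ≈ 6.80, β ≈ 21.53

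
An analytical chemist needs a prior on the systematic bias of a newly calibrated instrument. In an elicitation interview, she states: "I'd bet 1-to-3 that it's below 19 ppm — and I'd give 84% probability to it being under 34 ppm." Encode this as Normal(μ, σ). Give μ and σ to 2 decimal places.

For Normal(μ,σ), the p-quantile is μ + z_p·σ. Here z_{0.25} = -0.6745, z_{0.84} = 0.9945.
So 19 = μ − 0.6745σ and 34 = μ + 0.9945σ.
Subtracting: σ = (34 − 19)/(0.9945 − (-0.6745)) = 8.99.
Then μ = 19 − (-0.6745)·8.99 = 25.06.

μ = 25.06, σ = 8.99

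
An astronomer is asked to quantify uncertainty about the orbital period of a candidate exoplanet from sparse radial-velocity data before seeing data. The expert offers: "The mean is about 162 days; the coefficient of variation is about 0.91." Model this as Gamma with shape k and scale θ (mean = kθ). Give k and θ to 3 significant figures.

k ≈ 1.21, θ ≈ 134

For Gamma(k, scale θ): mean = kθ, variance = kθ², so CV = 1/√k.
CV = 0.91, hence k = 1/CV² = 1.21.
Then θ = mean/k = 162/1.21 = 134.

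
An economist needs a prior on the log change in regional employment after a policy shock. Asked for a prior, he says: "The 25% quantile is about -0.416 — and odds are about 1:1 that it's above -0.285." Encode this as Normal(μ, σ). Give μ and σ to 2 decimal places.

The p-quantile of Normal(μ,σ) is μ + z_p·σ, with z_{0.25} = -0.6745 and z_{0.5} = 0.
Eliminate σ: μ = (z₂·x₁ − z₁·x₂)/(z₂ − z₁) = (0·-0.416 − (-0.6745)·-0.285)/0.6745 = -0.28.
Then σ = (x₂ − x₁)/(z₂ − z₁) = (-0.285 − -0.416)/0.6745 = 0.19.

μ = -0.28, σ = 0.19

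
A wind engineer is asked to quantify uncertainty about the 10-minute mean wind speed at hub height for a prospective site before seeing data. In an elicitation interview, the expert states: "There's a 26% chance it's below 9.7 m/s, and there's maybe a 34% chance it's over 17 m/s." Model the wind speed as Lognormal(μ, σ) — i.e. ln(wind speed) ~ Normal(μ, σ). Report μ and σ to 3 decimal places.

μ ≈ 2.614, σ ≈ 0.531

If T ~ Lognormal(μ,σ) then ln T ~ Normal(μ,σ), so the p-quantile of ln T is μ + z_p·σ.
ln(9.7) = 2.272 and ln(17) = 2.833; z_{0.26} = -0.6433, z_{0.66} = 0.4125.
σ = (2.833 − 2.272)/(0.4125 − (-0.6433)) = 0.531.
μ = 2.272 − (-0.6433)·0.531 = 2.614.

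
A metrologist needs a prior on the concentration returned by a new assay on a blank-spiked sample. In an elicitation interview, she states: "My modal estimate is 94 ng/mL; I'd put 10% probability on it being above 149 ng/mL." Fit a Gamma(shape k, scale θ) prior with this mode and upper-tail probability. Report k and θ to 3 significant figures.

k ≈ 9.84, θ ≈ 10.6

Gamma(k,θ) with k>1 has mode (k−1)θ, so θ = 94/(k−1).
Need P(X < 149) = 0.9 with θ tied to k this way. Start at k = 2, θ = 94: P(X<149) ≈ 0.470.
Too low — raise k to concentrate. Iterating converges to k ≈ 9.84.
Then θ = 94/(9.84−1) ≈ 10.6.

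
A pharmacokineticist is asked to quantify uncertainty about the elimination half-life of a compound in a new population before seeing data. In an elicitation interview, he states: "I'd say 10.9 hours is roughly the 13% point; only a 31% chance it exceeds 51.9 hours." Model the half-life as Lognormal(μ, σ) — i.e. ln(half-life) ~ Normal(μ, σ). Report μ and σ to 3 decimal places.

If T ~ Lognormal(μ,σ) then ln T ~ Normal(μ,σ), so the p-quantile of ln T is μ + z_p·σ.
ln(10.9) = 2.389 and ln(51.9) = 3.949; z_{0.13} = -1.126, z_{0.69} = 0.4959.
σ = (3.949 − 2.389)/(0.4959 − (-1.126)) = 0.962.
μ = 2.389 − (-1.126)·0.962 = 3.472.

μ ≈ 3.472, σ ≈ 0.962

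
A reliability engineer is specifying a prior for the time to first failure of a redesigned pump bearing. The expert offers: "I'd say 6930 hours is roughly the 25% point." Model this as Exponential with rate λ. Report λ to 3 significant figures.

λ ≈ 4.15e-05

P(T < 6930.0) = 1 − e^(−λ·6930.0) = 0.25, so λ = −ln(1−0.25)/6930.0 = −ln(0.75)/6930.0 = 4.15e-05.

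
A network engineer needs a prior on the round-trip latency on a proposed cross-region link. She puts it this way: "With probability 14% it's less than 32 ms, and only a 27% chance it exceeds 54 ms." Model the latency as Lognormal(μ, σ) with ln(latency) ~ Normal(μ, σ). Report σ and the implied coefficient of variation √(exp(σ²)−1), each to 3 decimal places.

If T ~ Lognormal(μ,σ) then ln T ~ Normal(μ,σ), so the p-quantile of ln T is μ + z_p·σ.
ln(32) = 3.466 and ln(54) = 3.989; z_{0.14} = -1.08, z_{0.73} = 0.6128.
σ = (3.989 − 3.466)/(0.6128 − (-1.08)) = 0.309.
μ = 3.466 − (-1.08)·0.309 = 3.800.
CV = √(exp(σ²)−1) = √(exp(0.0955)−1) = 0.317.

σ ≈ 0.309, CV ≈ 0.317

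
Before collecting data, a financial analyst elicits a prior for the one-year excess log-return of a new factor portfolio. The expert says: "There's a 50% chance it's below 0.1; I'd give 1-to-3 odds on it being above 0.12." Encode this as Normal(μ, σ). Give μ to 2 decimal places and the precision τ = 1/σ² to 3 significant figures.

μ = 0.10, τ = 1140

The p-quantile of Normal(μ,σ) is μ + z_p·σ, with z_{0.5} = 0 and z_{0.75} = 0.6745.
Eliminate σ: μ = (z₂·x₁ − z₁·x₂)/(z₂ − z₁) = (0.6745·0.1 − (0)·0.12)/0.6745 = 0.10.
Then σ = (x₂ − x₁)/(z₂ − z₁) = (0.12 − 0.1)/0.6745 = 0.03.
Precision τ = 1/σ² = 1/0.02965² = 1140.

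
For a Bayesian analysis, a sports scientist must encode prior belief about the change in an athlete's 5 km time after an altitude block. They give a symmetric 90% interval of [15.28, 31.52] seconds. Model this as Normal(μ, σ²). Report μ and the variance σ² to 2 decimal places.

μ = 23.40, σ² = 24.37

A symmetric 90% interval runs μ ± z·σ with z = 1.645.
Half-width = 8.12, so σ = 8.12/1.645 = 4.937 and σ² = 24.37.
μ is the interval midpoint, 23.40.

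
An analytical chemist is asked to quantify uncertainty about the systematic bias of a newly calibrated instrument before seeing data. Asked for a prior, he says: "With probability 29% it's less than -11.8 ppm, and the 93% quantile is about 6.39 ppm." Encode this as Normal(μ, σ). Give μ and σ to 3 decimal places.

The p-quantile of Normal(μ,σ) is μ + z_p·σ, with z_{0.29} = -0.5534 and z_{0.93} = 1.476.
Eliminate σ: μ = (z₂·x₁ − z₁·x₂)/(z₂ − z₁) = (1.476·-11.8 − (-0.5534)·6.39)/2.029 = -6.839.
Then σ = (x₂ − x₁)/(z₂ − z₁) = (6.39 − -11.8)/2.029 = 8.964.

μ = -6.839, σ = 8.964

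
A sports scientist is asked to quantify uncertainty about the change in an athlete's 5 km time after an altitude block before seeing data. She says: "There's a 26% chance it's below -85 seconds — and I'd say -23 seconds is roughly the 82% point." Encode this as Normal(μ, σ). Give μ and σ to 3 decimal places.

μ = -59.410, σ = 39.776

For Normal(μ,σ), the p-quantile is μ + z_p·σ. Here z_{0.26} = -0.6433, z_{0.82} = 0.9154.
So -85 = μ − 0.6433σ and -23 = μ + 0.9154σ.
Subtracting: σ = (-23 − -85)/(0.9154 − (-0.6433)) = 39.776.
Then μ = -85 − (-0.6433)·39.776 = -59.410.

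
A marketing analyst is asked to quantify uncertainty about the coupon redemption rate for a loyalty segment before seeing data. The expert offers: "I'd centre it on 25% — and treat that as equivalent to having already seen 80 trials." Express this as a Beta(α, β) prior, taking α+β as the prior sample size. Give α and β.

Under the effective-sample-size interpretation, Beta(α, β) has prior mean α/(α+β) and prior sample size α+β.
So α+β = 80 and α/(α+β) = 0.25, giving α = 0.25·80 = 20 and β = 80 − 20 = 60.

α = 20, β = 60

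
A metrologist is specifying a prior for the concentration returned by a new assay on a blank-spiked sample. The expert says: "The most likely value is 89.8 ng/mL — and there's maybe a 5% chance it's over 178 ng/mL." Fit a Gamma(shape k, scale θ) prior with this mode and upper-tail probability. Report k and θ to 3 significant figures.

Gamma(k,θ) with k>1 has mode (k−1)θ, so θ = 89.8/(k−1).
Need P(X < 178) = 0.95 with θ tied to k this way. Start at k = 2, θ = 89.8: P(X<178) ≈ 0.589.
Too low — raise k to concentrate. Iterating converges to k ≈ 6.92.
Then θ = 89.8/(6.92−1) ≈ 15.2.

k ≈ 6.92, θ ≈ 15.2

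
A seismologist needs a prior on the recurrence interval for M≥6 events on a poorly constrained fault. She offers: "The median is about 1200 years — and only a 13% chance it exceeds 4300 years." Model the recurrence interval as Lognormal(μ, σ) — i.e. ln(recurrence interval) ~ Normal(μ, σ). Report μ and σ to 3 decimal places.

μ ≈ 7.090, σ ≈ 1.133

If T ~ Lognormal(μ,σ) then ln T ~ Normal(μ,σ), so the p-quantile of ln T is μ + z_p·σ.
ln(1200) = 7.09 and ln(4300) = 8.366; z_{0.5} = 0, z_{0.87} = 1.126.
σ = (8.366 − 7.09)/(1.126 − (0)) = 1.133.
μ = 7.09 − (0)·1.133 = 7.090.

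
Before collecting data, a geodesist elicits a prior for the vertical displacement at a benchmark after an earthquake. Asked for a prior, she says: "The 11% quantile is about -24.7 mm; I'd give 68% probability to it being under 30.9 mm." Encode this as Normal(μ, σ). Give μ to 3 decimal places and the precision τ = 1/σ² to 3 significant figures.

The p-quantile of Normal(μ,σ) is μ + z_p·σ, with z_{0.11} = -1.227 and z_{0.68} = 0.4677.
Eliminate σ: μ = (z₂·x₁ − z₁·x₂)/(z₂ − z₁) = (0.4677·-24.7 − (-1.227)·30.9)/1.694 = 15.551.
Then σ = (x₂ − x₁)/(z₂ − z₁) = (30.9 − -24.7)/1.694 = 32.817.
Precision τ = 1/σ² = 1/32.82² = 0.000929.

μ = 15.551, τ = 0.000929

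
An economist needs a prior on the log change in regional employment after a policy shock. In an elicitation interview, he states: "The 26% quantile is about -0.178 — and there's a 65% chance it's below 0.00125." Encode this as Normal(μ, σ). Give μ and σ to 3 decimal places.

μ = -0.066, σ = 0.174

The p-quantile of Normal(μ,σ) is μ + z_p·σ, with z_{0.26} = -0.6433 and z_{0.65} = 0.3853.
Eliminate σ: μ = (z₂·x₁ − z₁·x₂)/(z₂ − z₁) = (0.3853·-0.178 − (-0.6433)·0.00125)/1.029 = -0.066.
Then σ = (x₂ − x₁)/(z₂ − z₁) = (0.00125 − -0.178)/1.029 = 0.174.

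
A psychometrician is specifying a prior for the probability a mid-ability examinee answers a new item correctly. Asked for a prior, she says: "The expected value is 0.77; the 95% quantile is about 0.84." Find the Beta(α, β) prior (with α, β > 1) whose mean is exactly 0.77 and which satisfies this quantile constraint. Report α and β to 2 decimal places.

α ≈ 67.27, β ≈ 20.09

With mean 0.77 fixed, write α = 0.77s, β = 0.23s where s = α+β.
Need P(θ < 0.84) = 0.95 under Beta(0.77s, 0.23s). Normal approximation: (q−m)/√(m(1−m)/s) ≈ z_{0.95} = 1.64, so s ≈ 0.77·0.23·(1.64)²/(0.84−0.77)² = 97.8.
At s = 97.8: P(θ<0.84) ≈ 0.960. Adjusting to match 0.95 gives s ≈ 87.36.
So α = 0.77·87.36 ≈ 67.27, β = 0.23·87.36 ≈ 20.09.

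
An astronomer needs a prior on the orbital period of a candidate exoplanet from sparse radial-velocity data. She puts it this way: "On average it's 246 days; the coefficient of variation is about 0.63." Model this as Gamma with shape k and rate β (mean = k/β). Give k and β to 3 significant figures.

k ≈ 2.52, β ≈ 0.0102

For Gamma(k, rate β): mean = k/β, variance = k/β², so CV = 1/√k.
CV = 0.63, hence k = 1/CV² = 2.52.
Then β = k/mean = 2.52/246 = 0.0102.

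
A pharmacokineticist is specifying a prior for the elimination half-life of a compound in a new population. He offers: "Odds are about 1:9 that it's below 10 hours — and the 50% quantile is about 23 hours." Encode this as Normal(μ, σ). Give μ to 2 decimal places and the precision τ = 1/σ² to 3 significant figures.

For Normal(μ,σ), the p-quantile is μ + z_p·σ. Here z_{0.1} = -1.282, z_{0.5} = 0.
So 10 = μ − 1.282σ and 23 = μ + 0σ.
Subtracting: σ = (23 − 10)/(0 − (-1.282)) = 10.14.
Then μ = 10 − (-1.282)·10.14 = 23.00.
Precision τ = 1/σ² = 1/10.14² = 0.00972.

μ = 23.00, τ = 0.00972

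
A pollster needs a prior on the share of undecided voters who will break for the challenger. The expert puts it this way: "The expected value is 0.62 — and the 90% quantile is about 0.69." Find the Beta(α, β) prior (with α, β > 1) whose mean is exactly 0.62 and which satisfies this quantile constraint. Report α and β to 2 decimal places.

With mean 0.62 fixed, write α = 0.62s, β = 0.38s where s = α+β.
Need P(θ < 0.69) = 0.9 under Beta(0.62s, 0.38s). Normal approximation: (q−m)/√(m(1−m)/s) ≈ z_{0.9} = 1.28, so s ≈ 0.62·0.38·(1.28)²/(0.69−0.62)² = 79.0.
At s = 79.0: P(θ<0.69) ≈ 0.903. Adjusting to match 0.9 gives s ≈ 77.06.
So α = 0.62·77.06 ≈ 47.78, β = 0.38·77.06 ≈ 29.28.

α ≈ 47.78, β ≈ 29.28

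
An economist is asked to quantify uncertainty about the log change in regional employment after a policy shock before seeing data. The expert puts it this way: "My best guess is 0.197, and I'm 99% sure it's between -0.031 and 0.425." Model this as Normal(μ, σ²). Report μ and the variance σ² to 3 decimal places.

A symmetric 99% interval runs μ ± z·σ with z = 2.576.
Half-width = 0.228, so σ = 0.228/2.576 = 0.0885 and σ² = 0.008.
μ is the stated best guess, 0.197.

μ = 0.197, σ² = 0.008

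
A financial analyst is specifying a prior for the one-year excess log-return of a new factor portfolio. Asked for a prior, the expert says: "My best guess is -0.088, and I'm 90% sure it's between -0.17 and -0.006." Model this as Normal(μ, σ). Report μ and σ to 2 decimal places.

μ = -0.09, σ = 0.05

A symmetric 90% interval runs μ ± z·σ with z = 1.645.
Half-width = 0.082, so σ = 0.082/1.645 = 0.05.
μ is the stated best guess, -0.09.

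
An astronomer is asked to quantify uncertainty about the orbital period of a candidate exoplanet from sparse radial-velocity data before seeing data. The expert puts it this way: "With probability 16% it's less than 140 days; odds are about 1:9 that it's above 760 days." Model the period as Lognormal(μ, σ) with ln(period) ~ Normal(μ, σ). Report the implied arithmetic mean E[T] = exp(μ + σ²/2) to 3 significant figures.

E[T] ≈ 386 days

If T ~ Lognormal(μ,σ) then ln T ~ Normal(μ,σ), so the p-quantile of ln T is μ + z_p·σ.
ln(140) = 4.942 and ln(760) = 6.633; z_{0.16} = -0.9945, z_{0.9} = 1.282.
σ = (6.633 − 4.942)/(1.282 − (-0.9945)) = 0.743.
μ = 4.942 − (-0.9945)·0.743 = 5.681.
E[T] = exp(μ + σ²/2) = exp(5.681 + 0.2762) = 386 days.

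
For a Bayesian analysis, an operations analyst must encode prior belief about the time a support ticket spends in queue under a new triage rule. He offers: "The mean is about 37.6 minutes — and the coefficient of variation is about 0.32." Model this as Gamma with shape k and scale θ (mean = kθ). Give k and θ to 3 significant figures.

For Gamma(k, scale θ): mean = kθ, variance = kθ², so CV = 1/√k.
CV = 0.32, hence k = 1/CV² = 9.77.
Then θ = mean/k = 37.6/9.77 = 3.85.

k ≈ 9.77, θ ≈ 3.85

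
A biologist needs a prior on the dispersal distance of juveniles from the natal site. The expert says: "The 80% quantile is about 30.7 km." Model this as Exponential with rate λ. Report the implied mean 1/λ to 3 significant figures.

mean ≈ 19.1 km

P(T < 30.7) = 1 − e^(−λ·30.7) = 0.8, so λ = −ln(1−0.8)/30.7 = −ln(0.2)/30.7 = 0.0524.
Mean = 1/λ = 19.1 km.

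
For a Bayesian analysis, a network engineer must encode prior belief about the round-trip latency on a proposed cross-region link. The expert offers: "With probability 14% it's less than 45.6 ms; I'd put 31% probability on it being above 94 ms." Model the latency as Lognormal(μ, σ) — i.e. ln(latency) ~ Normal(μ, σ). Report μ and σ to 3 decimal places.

If T ~ Lognormal(μ,σ) then ln T ~ Normal(μ,σ), so the p-quantile of ln T is μ + z_p·σ.
ln(45.6) = 3.82 and ln(94) = 4.543; z_{0.14} = -1.08, z_{0.69} = 0.4959.
σ = (4.543 − 3.82)/(0.4959 − (-1.08)) = 0.459.
μ = 3.82 − (-1.08)·0.459 = 4.316.

μ ≈ 4.316, σ ≈ 0.459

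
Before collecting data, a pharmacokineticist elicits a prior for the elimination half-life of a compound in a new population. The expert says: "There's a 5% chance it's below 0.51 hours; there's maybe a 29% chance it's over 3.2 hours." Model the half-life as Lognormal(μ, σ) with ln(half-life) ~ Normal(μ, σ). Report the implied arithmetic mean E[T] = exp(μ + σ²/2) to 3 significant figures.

If T ~ Lognormal(μ,σ) then ln T ~ Normal(μ,σ), so the p-quantile of ln T is μ + z_p·σ.
ln(0.51) = -0.6733 and ln(3.2) = 1.163; z_{0.05} = -1.645, z_{0.71} = 0.5534.
σ = (1.163 − -0.6733)/(0.5534 − (-1.645)) = 0.835.
μ = -0.6733 − (-1.645)·0.835 = 0.701.
E[T] = exp(μ + σ²/2) = exp(0.701 + 0.3490) = 2.86 hours.

E[T] ≈ 2.86 hours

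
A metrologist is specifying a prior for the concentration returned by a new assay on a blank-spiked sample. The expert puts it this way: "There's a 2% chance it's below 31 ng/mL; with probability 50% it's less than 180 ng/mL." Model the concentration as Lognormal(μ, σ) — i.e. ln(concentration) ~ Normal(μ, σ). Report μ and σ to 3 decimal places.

μ ≈ 5.193, σ ≈ 0.856

If T ~ Lognormal(μ,σ) then ln T ~ Normal(μ,σ), so the p-quantile of ln T is μ + z_p·σ.
ln(31) = 3.434 and ln(180) = 5.193; z_{0.02} = -2.054, z_{0.5} = 0.
σ = (5.193 − 3.434)/(0 − (-2.054)) = 0.856.
μ = 3.434 − (-2.054)·0.856 = 5.193.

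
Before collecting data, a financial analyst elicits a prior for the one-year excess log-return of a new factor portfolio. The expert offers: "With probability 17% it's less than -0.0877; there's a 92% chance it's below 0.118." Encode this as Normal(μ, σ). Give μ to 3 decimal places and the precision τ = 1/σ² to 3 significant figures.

μ = -0.005, τ = 132

The p-quantile of Normal(μ,σ) is μ + z_p·σ, with z_{0.17} = -0.9542 and z_{0.92} = 1.405.
Eliminate σ: μ = (z₂·x₁ − z₁·x₂)/(z₂ − z₁) = (1.405·-0.0877 − (-0.9542)·0.118)/2.359 = -0.005.
Then σ = (x₂ − x₁)/(z₂ − z₁) = (0.118 − -0.0877)/2.359 = 0.087.
Precision τ = 1/σ² = 1/0.08719² = 132.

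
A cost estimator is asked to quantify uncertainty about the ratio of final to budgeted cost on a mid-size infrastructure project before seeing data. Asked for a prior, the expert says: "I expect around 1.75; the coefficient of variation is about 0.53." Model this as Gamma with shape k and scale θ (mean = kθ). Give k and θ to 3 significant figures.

For Gamma(k, scale θ): mean = kθ, variance = kθ², so CV = 1/√k.
CV = 0.53, hence k = 1/CV² = 3.56.
Then θ = mean/k = 1.75/3.56 = 0.492.

k ≈ 3.56, θ ≈ 0.492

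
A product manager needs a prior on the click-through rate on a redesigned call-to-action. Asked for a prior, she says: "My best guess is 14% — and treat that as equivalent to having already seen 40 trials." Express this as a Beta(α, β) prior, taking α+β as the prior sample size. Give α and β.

α = 5.6, β = 34.4

Under the effective-sample-size interpretation, Beta(α, β) has prior mean α/(α+β) and prior sample size α+β.
So α+β = 40 and α/(α+β) = 0.14, giving α = 0.14·40 = 5.6 and β = 40 − 5.6 = 34.4.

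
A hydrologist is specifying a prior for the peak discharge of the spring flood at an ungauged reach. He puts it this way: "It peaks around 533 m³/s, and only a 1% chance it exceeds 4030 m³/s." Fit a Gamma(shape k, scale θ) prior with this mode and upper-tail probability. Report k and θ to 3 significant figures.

Gamma(k,θ) with k>1 has mode (k−1)θ, so θ = 533/(k−1).
Need P(X < 4030) = 0.99 with θ tied to k this way. Start at k = 2, θ = 533: P(X<4030) ≈ 0.996.
Too high — lower k to spread out. Iterating converges to k ≈ 1.84.
Then θ = 533/(1.84−1) ≈ 636.

k ≈ 1.84, θ ≈ 636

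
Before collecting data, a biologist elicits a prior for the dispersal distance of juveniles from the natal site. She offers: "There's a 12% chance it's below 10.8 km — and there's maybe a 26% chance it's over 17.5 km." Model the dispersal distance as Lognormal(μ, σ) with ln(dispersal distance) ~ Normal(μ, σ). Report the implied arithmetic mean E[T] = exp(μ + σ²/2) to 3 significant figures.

If T ~ Lognormal(μ,σ) then ln T ~ Normal(μ,σ), so the p-quantile of ln T is μ + z_p·σ.
ln(10.8) = 2.38 and ln(17.5) = 2.862; z_{0.12} = -1.175, z_{0.74} = 0.6433.
σ = (2.862 − 2.38)/(0.6433 − (-1.175)) = 0.265.
μ = 2.38 − (-1.175)·0.265 = 2.691.
E[T] = exp(μ + σ²/2) = exp(2.691 + 0.0352) = 15.3 km.

E[T] ≈ 15.3 km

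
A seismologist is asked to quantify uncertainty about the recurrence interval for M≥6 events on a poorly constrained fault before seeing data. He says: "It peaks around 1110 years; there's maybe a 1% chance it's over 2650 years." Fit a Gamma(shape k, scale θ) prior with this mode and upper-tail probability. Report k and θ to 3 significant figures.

Gamma(k,θ) with k>1 has mode (k−1)θ, so θ = 1110/(k−1).
Need P(X < 2650) = 0.99 with θ tied to k this way. Start at k = 2, θ = 1110: P(X<2650) ≈ 0.689.
Too low — raise k to concentrate. Iterating converges to k ≈ 7.26.
Then θ = 1110/(7.26−1) ≈ 177.

k ≈ 7.26, θ ≈ 177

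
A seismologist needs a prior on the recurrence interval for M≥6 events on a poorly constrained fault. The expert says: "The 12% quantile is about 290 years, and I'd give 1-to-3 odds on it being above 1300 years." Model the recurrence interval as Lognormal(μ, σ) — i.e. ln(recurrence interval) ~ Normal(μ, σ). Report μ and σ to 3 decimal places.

If T ~ Lognormal(μ,σ) then ln T ~ Normal(μ,σ), so the p-quantile of ln T is μ + z_p·σ.
ln(290) = 5.67 and ln(1300) = 7.17; z_{0.12} = -1.175, z_{0.75} = 0.6745.
σ = (7.17 − 5.67)/(0.6745 − (-1.175)) = 0.811.
μ = 5.67 − (-1.175)·0.811 = 6.623.

μ ≈ 6.623, σ ≈ 0.811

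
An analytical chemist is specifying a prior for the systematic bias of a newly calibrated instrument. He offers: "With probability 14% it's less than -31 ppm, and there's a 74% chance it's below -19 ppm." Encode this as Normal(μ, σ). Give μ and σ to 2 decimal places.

The p-quantile of Normal(μ,σ) is μ + z_p·σ, with z_{0.14} = -1.08 and z_{0.74} = 0.6433.
Eliminate σ: μ = (z₂·x₁ − z₁·x₂)/(z₂ − z₁) = (0.6433·-31 − (-1.08)·-19)/1.724 = -23.48.
Then σ = (x₂ − x₁)/(z₂ − z₁) = (-19 − -31)/1.724 = 6.96.

μ = -23.48, σ = 6.96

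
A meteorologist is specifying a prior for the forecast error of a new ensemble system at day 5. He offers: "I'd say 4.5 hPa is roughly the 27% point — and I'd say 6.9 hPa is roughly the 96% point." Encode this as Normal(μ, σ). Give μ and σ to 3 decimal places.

The p-quantile of Normal(μ,σ) is μ + z_p·σ, with z_{0.27} = -0.6128 and z_{0.96} = 1.751.
Eliminate σ: μ = (z₂·x₁ − z₁·x₂)/(z₂ − z₁) = (1.751·4.5 − (-0.6128)·6.9)/2.363 = 5.122.
Then σ = (x₂ − x₁)/(z₂ − z₁) = (6.9 − 4.5)/2.363 = 1.015.

μ = 5.122, σ = 1.015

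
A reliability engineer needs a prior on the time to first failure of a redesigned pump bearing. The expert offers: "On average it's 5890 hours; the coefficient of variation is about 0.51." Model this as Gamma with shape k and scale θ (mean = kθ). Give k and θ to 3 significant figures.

For Gamma(k, scale θ): mean = kθ, variance = kθ², so CV = 1/√k.
CV = 0.51, hence k = 1/CV² = 3.84.
Then θ = mean/k = 5890/3.84 = 1530.

k ≈ 3.84, θ ≈ 1530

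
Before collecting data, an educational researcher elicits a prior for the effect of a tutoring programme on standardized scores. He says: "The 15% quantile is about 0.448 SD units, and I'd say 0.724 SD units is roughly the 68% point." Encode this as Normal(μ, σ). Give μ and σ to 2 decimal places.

μ = 0.64, σ = 0.18

The p-quantile of Normal(μ,σ) is μ + z_p·σ, with z_{0.15} = -1.036 and z_{0.68} = 0.4677.
Eliminate σ: μ = (z₂·x₁ − z₁·x₂)/(z₂ − z₁) = (0.4677·0.448 − (-1.036)·0.724)/1.504 = 0.64.
Then σ = (x₂ − x₁)/(z₂ − z₁) = (0.724 − 0.448)/1.504 = 0.18.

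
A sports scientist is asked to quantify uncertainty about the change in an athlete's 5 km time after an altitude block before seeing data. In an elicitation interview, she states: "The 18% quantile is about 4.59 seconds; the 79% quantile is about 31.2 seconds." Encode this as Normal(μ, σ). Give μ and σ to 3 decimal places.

μ = 18.737, σ = 15.455

For Normal(μ,σ), the p-quantile is μ + z_p·σ. Here z_{0.18} = -0.9154, z_{0.79} = 0.8064.
So 4.59 = μ − 0.9154σ and 31.2 = μ + 0.8064σ.
Subtracting: σ = (31.2 − 4.59)/(0.8064 − (-0.9154)) = 15.455.
Then μ = 4.59 − (-0.9154)·15.455 = 18.737.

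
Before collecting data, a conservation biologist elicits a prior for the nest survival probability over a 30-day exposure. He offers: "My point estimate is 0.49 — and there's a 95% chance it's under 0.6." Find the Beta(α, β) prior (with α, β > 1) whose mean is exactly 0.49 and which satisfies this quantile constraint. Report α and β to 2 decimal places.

With mean 0.49 fixed, write α = 0.49s, β = 0.51s where s = α+β.
Need P(θ < 0.6) = 0.95 under Beta(0.49s, 0.51s). Normal approximation: (q−m)/√(m(1−m)/s) ≈ z_{0.95} = 1.64, so s ≈ 0.49·0.51·(1.64)²/(0.6−0.49)² = 55.9.
At s = 55.9: P(θ<0.6) ≈ 0.951. Adjusting to match 0.95 gives s ≈ 55.22.
So α = 0.49·55.22 ≈ 27.06, β = 0.51·55.22 ≈ 28.16.

α ≈ 27.06, β ≈ 28.16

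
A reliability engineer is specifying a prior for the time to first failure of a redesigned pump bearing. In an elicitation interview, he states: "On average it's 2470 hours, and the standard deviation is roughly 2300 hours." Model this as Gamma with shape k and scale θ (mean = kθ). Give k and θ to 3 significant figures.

For Gamma(k, scale θ): mean = kθ, variance = kθ², so CV = 1/√k.
CV = SD/mean = 2300/2470 = 0.9312, hence k = 1/CV² = 1.15.
Then θ = mean/k = 2470/1.15 = 2140.

k ≈ 1.15, θ ≈ 2140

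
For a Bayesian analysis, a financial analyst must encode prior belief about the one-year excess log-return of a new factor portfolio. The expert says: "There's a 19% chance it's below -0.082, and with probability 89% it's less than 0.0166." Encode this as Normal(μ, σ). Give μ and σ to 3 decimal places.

μ = -0.041, σ = 0.047

For Normal(μ,σ), the p-quantile is μ + z_p·σ. Here z_{0.19} = -0.8779, z_{0.89} = 1.227.
So -0.082 = μ − 0.8779σ and 0.0166 = μ + 1.227σ.
Subtracting: σ = (0.0166 − -0.082)/(1.227 − (-0.8779)) = 0.047.
Then μ = -0.082 − (-0.8779)·0.047 = -0.041.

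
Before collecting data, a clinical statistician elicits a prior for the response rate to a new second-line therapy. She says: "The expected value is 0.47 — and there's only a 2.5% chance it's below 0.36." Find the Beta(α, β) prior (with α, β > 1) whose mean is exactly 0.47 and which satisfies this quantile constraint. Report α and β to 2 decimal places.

With mean 0.47 fixed, write α = 0.47s, β = 0.53s where s = α+β.
Need P(θ < 0.36) = 0.025 under Beta(0.47s, 0.53s). Normal approximation: (q−m)/√(m(1−m)/s) ≈ z_{0.025} = -1.96, so s ≈ 0.47·0.53·(-1.96)²/(0.36−0.47)² = 79.1.
At s = 79.1: P(θ<0.36) ≈ 0.023. Adjusting to match 0.025 gives s ≈ 76.58.
So α = 0.47·76.58 ≈ 35.99, β = 0.53·76.58 ≈ 40.59.

α ≈ 35.99, β ≈ 40.59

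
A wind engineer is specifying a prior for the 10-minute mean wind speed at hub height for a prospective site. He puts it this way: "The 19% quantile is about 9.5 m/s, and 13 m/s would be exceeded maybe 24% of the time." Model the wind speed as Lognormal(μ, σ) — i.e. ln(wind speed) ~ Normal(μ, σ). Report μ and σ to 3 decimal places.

If T ~ Lognormal(μ,σ) then ln T ~ Normal(μ,σ), so the p-quantile of ln T is μ + z_p·σ.
ln(9.5) = 2.251 and ln(13) = 2.565; z_{0.19} = -0.8779, z_{0.76} = 0.7063.
σ = (2.565 − 2.251)/(0.7063 − (-0.8779)) = 0.198.
μ = 2.251 − (-0.8779)·0.198 = 2.425.

μ ≈ 2.425, σ ≈ 0.198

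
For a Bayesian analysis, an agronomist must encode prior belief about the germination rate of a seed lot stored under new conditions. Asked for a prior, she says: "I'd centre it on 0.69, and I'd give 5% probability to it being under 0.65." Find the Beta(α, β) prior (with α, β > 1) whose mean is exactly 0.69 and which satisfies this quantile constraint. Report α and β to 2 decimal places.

With mean 0.69 fixed, write α = 0.69s, β = 0.31s where s = α+β.
Need P(θ < 0.65) = 0.05 under Beta(0.69s, 0.31s). Normal approximation: (q−m)/√(m(1−m)/s) ≈ z_{0.05} = -1.64, so s ≈ 0.69·0.31·(-1.64)²/(0.65−0.69)² = 361.7.
At s = 361.7: P(θ<0.65) ≈ 0.052. Adjusting to match 0.05 gives s ≈ 371.45.
So α = 0.69·371.45 ≈ 256.30, β = 0.31·371.45 ≈ 115.15.

α ≈ 256.30, β ≈ 115.15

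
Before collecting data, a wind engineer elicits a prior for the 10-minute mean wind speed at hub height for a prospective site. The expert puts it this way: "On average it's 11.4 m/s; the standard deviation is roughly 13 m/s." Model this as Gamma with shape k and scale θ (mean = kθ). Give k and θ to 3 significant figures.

k ≈ 0.769, θ ≈ 14.8

For Gamma(k, scale θ): mean = kθ, variance = kθ², so CV = 1/√k.
CV = SD/mean = 13/11.4 = 1.14, hence k = 1/CV² = 0.769.
Then θ = mean/k = 11.4/0.769 = 14.8.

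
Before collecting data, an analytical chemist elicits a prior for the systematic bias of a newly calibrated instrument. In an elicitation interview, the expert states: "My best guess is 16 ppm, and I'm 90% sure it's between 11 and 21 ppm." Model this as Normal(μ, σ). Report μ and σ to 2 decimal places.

μ = 16.00, σ = 3.04

A symmetric 90% interval runs μ ± z·σ with z = 1.645.
Half-width = 5, so σ = 5/1.645 = 3.04.
μ is the stated best guess, 16.00.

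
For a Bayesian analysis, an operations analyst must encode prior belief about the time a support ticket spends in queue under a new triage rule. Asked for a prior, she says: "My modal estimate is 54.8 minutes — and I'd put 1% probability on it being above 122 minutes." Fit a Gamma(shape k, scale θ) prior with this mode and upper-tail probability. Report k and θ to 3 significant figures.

k ≈ 8.51, θ ≈ 7.3

Gamma(k,θ) with k>1 has mode (k−1)θ, so θ = 54.8/(k−1).
Need P(X < 122) = 0.99 with θ tied to k this way. Start at k = 2, θ = 54.8: P(X<122) ≈ 0.652.
Too low — raise k to concentrate. Iterating converges to k ≈ 8.51.
Then θ = 54.8/(8.51−1) ≈ 7.3.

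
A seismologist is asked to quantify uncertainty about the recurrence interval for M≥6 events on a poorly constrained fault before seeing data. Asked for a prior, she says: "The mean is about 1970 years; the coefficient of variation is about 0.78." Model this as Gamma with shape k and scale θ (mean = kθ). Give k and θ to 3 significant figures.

For Gamma(k, scale θ): mean = kθ, variance = kθ², so CV = 1/√k.
CV = 0.78, hence k = 1/CV² = 1.64.
Then θ = mean/k = 1970/1.64 = 1200.

k ≈ 1.64, θ ≈ 1200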